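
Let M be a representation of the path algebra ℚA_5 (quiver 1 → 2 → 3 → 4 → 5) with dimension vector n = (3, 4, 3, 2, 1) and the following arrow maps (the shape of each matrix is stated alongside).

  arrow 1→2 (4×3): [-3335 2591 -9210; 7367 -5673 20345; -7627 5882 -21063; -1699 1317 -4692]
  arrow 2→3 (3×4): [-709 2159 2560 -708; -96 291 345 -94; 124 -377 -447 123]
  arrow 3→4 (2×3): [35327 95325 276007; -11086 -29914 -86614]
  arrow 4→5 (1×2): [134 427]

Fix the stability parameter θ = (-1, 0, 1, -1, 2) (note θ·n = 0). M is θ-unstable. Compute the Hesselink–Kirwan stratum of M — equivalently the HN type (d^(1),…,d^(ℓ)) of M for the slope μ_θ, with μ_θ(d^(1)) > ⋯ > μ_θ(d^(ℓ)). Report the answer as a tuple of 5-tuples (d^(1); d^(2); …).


Barcode: M ≅ I[1,3], I[1,4], I[1,5], I[2,2]. HN layers by μ_θ (4 steps, strictly decreasing):
  μ^(1)=2; μ^(2)=1; μ^(3)=0; μ^(4)=-1

((0, 0, 0, 0, 1); (0, 0, 1, 0, 0); (0, 4, 2, 2, 0); (3, 0, 0, 0, 0))


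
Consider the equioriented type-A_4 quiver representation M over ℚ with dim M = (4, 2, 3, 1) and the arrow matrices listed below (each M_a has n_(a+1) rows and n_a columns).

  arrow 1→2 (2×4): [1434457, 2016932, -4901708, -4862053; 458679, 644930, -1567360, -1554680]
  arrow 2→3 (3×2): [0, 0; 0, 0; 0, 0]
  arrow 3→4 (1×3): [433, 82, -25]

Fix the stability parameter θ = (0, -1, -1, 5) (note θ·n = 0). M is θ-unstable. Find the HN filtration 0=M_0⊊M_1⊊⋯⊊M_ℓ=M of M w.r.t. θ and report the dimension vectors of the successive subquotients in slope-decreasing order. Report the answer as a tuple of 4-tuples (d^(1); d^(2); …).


Interval decomposition of M: I[1,1]^2, I[1,2]^2, I[3,3]^2, I[3,4].
HN type (ℓ=4): μ^(1)=5; μ^(2)=0; μ^(3)=-1/2; μ^(4)=-1

((0, 0, 0, 1); (2, 0, 0, 0); (2, 2, 0, 0); (0, 0, 3, 0))


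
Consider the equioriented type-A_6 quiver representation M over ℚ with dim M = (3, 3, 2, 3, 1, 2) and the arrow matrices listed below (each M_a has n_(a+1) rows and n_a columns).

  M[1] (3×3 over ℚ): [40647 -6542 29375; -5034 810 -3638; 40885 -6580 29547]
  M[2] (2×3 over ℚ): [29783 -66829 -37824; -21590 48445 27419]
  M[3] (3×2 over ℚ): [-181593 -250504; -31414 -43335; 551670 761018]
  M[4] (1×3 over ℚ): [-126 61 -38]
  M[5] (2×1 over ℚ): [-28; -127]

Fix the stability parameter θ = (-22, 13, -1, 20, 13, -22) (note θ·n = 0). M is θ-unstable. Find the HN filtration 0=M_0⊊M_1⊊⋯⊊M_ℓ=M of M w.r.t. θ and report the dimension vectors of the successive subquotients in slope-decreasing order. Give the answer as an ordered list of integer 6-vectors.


Interval decomposition of M: I[1,2], I[1,4], I[1,6], I[4,4], I[6,6].
HN type (ℓ=5): μ^(1)=20; μ^(2)=13; μ^(3)=6; μ^(4)=23/5; μ^(5)=-22

((0, 0, 0, 2, 0, 0); (0, 1, 0, 0, 0, 0); (0, 1, 1, 0, 0, 0); (0, 1, 1, 1, 1, 1); (3, 0, 0, 0, 0, 1))


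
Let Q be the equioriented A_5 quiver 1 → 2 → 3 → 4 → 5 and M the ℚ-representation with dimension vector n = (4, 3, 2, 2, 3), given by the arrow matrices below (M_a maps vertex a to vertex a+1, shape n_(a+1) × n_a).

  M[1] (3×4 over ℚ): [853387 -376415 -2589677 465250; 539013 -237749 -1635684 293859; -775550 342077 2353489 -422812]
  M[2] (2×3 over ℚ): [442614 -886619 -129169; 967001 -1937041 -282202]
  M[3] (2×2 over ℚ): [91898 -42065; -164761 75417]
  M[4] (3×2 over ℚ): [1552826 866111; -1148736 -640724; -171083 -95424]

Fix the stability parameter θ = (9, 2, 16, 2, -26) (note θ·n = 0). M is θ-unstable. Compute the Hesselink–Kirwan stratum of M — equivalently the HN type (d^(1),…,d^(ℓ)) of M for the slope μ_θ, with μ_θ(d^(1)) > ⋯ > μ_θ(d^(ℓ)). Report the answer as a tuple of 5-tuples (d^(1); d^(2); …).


Barcode: M ≅ I[1,1], I[1,2], I[1,5]^2, I[5,5]. HN layers by μ_θ (4 steps, strictly decreasing):
  μ^(1)=9; μ^(2)=11/2; μ^(3)=3/5; μ^(4)=-26

((1, 0, 0, 0, 0); (1, 1, 0, 0, 0); (2, 2, 2, 2, 2); (0, 0, 0, 0, 1))


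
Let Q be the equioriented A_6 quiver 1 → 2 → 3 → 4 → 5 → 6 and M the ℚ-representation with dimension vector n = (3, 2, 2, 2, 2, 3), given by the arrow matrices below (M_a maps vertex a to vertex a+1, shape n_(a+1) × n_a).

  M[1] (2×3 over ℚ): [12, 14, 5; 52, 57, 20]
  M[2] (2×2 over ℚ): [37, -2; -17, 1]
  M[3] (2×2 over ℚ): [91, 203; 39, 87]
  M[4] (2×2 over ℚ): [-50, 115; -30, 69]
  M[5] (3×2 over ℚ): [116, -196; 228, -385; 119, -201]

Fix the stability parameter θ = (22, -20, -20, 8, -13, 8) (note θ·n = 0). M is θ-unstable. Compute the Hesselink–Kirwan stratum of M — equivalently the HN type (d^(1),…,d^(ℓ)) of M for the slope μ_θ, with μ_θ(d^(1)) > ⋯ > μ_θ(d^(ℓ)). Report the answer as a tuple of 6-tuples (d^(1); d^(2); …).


Barcode: M ≅ I[1,1], I[1,3], I[1,6], I[4,4], I[5,6], I[6,6]. HN layers by μ_θ (5 steps, strictly decreasing):
  μ^(1)=22; μ^(2)=8; μ^(3)=-5/2; μ^(4)=-6; μ^(5)=-13

((1, 0, 0, 0, 0, 0); (0, 0, 0, 1, 0, 3); (0, 0, 0, 1, 1, 0); (2, 2, 2, 0, 0, 0); (0, 0, 0, 0, 1, 0))


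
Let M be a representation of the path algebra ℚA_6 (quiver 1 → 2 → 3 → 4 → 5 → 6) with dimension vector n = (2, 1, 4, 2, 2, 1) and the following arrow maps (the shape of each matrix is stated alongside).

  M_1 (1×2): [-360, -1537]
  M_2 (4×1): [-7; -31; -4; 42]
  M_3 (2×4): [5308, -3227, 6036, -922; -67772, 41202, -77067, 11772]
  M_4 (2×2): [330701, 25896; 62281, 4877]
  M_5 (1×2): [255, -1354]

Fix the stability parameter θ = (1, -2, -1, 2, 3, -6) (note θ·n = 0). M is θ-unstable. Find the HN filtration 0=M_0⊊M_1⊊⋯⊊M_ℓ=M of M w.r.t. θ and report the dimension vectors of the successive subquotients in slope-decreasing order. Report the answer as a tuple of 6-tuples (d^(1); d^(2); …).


Via rank(M_{q-1}∘⋯∘M_p): M ≅ I[1,1], I[1,6], I[3,3]^2, I[3,5].
μ_θ-semistable layers: μ^(1)=3; μ^(2)=2; μ^(3)=1; μ^(4)=-1/3; μ^(5)=-2/3; μ^(6)=-1

((0, 0, 0, 0, 1, 0); (0, 0, 0, 1, 0, 0); (1, 0, 0, 0, 0, 0); (0, 0, 0, 1, 1, 1); (1, 1, 1, 0, 0, 0); (0, 0, 3, 0, 0, 0))


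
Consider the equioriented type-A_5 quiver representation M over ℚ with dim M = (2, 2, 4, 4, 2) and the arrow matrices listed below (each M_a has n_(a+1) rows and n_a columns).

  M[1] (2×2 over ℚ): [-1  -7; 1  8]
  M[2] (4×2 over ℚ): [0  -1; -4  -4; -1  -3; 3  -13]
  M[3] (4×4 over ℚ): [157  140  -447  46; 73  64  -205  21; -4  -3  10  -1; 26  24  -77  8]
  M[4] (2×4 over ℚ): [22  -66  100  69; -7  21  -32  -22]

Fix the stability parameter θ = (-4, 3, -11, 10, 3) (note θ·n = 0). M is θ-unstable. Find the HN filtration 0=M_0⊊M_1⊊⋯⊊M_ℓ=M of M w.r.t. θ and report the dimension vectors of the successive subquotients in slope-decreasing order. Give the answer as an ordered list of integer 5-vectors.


Via rank(M_{q-1}∘⋯∘M_p): M ≅ I[1,5]^2, I[3,4]^2.
μ_θ-semistable layers: μ^(1)=10; μ^(2)=13/2; μ^(3)=-4; μ^(4)=-11

((0, 0, 0, 2, 0); (0, 0, 0, 2, 2); (2, 2, 2, 0, 0); (0, 0, 2, 0, 0))


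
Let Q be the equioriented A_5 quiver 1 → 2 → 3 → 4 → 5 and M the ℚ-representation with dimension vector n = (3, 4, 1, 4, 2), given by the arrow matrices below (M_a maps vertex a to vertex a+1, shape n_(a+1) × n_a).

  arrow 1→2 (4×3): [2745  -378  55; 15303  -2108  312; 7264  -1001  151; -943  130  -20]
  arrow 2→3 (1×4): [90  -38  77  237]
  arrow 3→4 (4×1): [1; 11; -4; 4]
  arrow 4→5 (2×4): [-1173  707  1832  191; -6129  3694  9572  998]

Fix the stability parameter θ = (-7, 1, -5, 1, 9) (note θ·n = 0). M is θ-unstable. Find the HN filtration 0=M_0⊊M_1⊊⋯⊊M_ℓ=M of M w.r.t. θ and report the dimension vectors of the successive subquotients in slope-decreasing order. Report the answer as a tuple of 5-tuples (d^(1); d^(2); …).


Via rank(M_{q-1}∘⋯∘M_p): M ≅ I[1,2]^2, I[1,5], I[2,2], I[4,4]^2, I[4,5].
μ_θ-semistable layers: μ^(1)=9; μ^(2)=1; μ^(3)=-2; μ^(4)=-7

((0, 0, 0, 0, 2); (0, 3, 0, 4, 0); (0, 1, 1, 0, 0); (3, 0, 0, 0, 0))


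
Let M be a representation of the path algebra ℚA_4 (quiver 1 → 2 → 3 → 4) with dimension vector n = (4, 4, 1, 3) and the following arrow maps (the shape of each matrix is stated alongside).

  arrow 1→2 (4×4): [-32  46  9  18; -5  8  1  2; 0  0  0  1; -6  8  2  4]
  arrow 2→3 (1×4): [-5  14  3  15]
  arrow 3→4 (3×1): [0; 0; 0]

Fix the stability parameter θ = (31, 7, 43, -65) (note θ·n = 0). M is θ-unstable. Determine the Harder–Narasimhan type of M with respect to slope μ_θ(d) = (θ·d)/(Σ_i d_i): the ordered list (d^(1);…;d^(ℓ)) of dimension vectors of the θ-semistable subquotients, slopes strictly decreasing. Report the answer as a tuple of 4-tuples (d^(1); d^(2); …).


Barcode: M ≅ I[1,1], I[1,2]^2, I[1,3], I[2,2], I[4,4]^3. HN layers by μ_θ (5 steps, strictly decreasing):
  μ^(1)=43; μ^(2)=31; μ^(3)=19; μ^(4)=7; μ^(5)=-65

((0, 0, 1, 0); (1, 0, 0, 0); (3, 3, 0, 0); (0, 1, 0, 0); (0, 0, 0, 3))


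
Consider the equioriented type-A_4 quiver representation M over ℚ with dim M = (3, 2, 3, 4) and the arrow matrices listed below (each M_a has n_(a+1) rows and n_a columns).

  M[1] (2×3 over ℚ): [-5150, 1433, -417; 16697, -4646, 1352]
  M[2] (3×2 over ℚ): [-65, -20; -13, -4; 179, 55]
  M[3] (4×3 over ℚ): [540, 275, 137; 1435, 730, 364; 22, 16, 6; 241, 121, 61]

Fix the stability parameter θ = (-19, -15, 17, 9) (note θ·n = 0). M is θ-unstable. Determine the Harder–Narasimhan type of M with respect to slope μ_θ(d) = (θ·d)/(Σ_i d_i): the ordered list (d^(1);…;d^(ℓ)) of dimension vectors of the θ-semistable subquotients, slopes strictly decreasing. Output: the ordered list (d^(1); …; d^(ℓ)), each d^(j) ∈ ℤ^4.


Interval decomposition of M: I[1,1], I[1,4]^2, I[3,4], I[4,4].
HN type (ℓ=4): μ^(1)=13; μ^(2)=9; μ^(3)=-15; μ^(4)=-19

((0, 0, 3, 3); (0, 0, 0, 1); (0, 2, 0, 0); (3, 0, 0, 0))


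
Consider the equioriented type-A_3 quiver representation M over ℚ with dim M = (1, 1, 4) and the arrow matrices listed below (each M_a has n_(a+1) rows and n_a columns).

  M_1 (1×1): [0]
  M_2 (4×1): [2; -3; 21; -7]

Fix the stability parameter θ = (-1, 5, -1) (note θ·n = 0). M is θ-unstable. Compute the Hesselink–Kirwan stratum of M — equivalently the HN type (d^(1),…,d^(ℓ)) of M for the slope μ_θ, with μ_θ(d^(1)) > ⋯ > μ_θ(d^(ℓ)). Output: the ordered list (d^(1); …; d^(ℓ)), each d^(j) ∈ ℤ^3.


Interval decomposition of M: I[1,1], I[2,3], I[3,3]^3.
HN type (ℓ=2): μ^(1)=2; μ^(2)=-1

((0, 1, 1); (1, 0, 3))


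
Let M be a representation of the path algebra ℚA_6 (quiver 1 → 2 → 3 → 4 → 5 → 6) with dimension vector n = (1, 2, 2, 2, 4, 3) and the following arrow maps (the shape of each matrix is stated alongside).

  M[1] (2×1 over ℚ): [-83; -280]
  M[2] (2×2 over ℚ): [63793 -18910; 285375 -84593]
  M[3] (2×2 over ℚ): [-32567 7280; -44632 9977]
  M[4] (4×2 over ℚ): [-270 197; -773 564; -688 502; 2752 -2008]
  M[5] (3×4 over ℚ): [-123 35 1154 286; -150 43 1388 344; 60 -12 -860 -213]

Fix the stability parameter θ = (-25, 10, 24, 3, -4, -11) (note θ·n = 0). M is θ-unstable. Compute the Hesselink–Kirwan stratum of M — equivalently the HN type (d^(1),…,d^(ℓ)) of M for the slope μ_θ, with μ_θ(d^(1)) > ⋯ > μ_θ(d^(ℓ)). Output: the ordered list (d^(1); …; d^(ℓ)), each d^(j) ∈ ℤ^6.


Barcode: M ≅ I[1,6], I[2,6], I[5,5], I[5,6]. HN layers by μ_θ (4 steps, strictly decreasing):
  μ^(1)=22/5; μ^(2)=-4; μ^(3)=-15/2; μ^(4)=-25

((0, 2, 2, 2, 2, 2); (0, 0, 0, 0, 1, 0); (0, 0, 0, 0, 1, 1); (1, 0, 0, 0, 0, 0))


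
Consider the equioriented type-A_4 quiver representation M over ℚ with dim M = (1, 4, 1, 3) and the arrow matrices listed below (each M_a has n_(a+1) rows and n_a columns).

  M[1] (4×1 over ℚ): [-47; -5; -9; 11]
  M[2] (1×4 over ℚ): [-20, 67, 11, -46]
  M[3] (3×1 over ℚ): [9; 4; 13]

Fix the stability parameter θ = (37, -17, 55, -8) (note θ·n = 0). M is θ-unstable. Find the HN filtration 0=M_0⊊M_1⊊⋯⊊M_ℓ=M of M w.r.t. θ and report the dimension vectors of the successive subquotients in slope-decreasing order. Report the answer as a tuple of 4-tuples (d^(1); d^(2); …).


Interval decomposition of M: I[1,2], I[2,2]^2, I[2,4], I[4,4]^2.
HN type (ℓ=4): μ^(1)=47/2; μ^(2)=10; μ^(3)=-8; μ^(4)=-17

((0, 0, 1, 1); (1, 1, 0, 0); (0, 0, 0, 2); (0, 3, 0, 0))


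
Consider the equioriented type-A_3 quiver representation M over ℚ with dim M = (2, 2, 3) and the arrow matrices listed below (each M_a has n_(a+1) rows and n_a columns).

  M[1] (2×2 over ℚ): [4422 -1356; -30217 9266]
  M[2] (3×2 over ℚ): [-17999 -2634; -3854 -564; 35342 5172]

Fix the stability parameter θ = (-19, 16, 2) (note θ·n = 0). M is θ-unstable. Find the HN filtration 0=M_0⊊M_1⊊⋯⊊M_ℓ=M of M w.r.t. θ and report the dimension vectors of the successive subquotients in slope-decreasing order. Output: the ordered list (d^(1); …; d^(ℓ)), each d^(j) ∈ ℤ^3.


Via rank(M_{q-1}∘⋯∘M_p): M ≅ I[1,1], I[1,2], I[2,3], I[3,3]^2.
μ_θ-semistable layers: μ^(1)=16; μ^(2)=9; μ^(3)=2; μ^(4)=-19

((0, 1, 0); (0, 1, 1); (0, 0, 2); (2, 0, 0))


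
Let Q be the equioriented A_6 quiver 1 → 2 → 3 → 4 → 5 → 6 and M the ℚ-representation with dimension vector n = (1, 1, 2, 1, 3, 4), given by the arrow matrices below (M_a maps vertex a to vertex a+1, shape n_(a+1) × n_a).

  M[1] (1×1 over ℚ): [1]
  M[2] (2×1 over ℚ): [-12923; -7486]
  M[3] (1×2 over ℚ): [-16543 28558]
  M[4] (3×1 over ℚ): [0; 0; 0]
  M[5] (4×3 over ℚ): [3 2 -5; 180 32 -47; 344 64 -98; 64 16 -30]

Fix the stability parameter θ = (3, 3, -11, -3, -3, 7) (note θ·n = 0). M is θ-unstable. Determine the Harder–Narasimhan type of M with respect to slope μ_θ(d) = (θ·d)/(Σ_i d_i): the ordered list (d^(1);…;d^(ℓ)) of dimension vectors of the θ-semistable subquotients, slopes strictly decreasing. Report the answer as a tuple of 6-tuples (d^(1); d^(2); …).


Interval decomposition of M: I[1,4], I[3,3], I[5,5], I[5,6]^2, I[6,6]^2.
HN type (ℓ=4): μ^(1)=7; μ^(2)=-2; μ^(3)=-3; μ^(4)=-11

((0, 0, 0, 0, 0, 4); (1, 1, 1, 1, 0, 0); (0, 0, 0, 0, 3, 0); (0, 0, 1, 0, 0, 0))


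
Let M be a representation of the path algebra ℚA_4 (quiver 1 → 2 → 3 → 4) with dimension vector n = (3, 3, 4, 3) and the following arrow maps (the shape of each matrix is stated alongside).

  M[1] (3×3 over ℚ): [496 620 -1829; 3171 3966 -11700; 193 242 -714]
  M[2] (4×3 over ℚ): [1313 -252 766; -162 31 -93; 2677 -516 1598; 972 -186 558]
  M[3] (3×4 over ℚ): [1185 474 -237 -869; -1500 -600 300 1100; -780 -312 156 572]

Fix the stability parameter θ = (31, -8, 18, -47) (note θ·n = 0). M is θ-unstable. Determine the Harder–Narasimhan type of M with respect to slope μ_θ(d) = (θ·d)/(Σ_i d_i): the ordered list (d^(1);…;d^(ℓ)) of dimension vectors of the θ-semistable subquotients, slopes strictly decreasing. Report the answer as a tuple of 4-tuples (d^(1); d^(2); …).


Interval decomposition of M: I[1,1], I[1,2], I[1,3], I[2,3], I[3,3], I[3,4], I[4,4]^2.
HN type (ℓ=6): μ^(1)=31; μ^(2)=18; μ^(3)=23/2; μ^(4)=-8; μ^(5)=-29/2; μ^(6)=-47

((1, 0, 0, 0); (0, 0, 3, 0); (2, 2, 0, 0); (0, 1, 0, 0); (0, 0, 1, 1); (0, 0, 0, 2))


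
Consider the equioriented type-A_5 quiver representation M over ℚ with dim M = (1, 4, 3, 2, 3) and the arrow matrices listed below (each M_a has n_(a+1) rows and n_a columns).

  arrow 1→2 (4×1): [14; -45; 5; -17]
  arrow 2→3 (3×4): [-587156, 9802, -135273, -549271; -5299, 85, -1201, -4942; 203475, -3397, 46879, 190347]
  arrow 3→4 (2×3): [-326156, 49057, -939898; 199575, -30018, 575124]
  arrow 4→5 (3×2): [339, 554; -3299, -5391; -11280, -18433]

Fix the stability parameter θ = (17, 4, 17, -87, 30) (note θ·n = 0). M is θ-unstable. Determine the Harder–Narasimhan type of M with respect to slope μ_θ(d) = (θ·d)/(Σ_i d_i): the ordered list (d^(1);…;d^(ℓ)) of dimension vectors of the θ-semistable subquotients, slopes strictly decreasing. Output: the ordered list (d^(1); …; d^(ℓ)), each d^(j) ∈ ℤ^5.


Barcode: M ≅ I[1,3], I[2,2], I[2,5]^2, I[5,5]. HN layers by μ_θ (5 steps, strictly decreasing):
  μ^(1)=30; μ^(2)=17; μ^(3)=21/2; μ^(4)=4; μ^(5)=-22

((0, 0, 0, 0, 3); (0, 0, 1, 0, 0); (1, 1, 0, 0, 0); (0, 1, 0, 0, 0); (0, 2, 2, 2, 0))


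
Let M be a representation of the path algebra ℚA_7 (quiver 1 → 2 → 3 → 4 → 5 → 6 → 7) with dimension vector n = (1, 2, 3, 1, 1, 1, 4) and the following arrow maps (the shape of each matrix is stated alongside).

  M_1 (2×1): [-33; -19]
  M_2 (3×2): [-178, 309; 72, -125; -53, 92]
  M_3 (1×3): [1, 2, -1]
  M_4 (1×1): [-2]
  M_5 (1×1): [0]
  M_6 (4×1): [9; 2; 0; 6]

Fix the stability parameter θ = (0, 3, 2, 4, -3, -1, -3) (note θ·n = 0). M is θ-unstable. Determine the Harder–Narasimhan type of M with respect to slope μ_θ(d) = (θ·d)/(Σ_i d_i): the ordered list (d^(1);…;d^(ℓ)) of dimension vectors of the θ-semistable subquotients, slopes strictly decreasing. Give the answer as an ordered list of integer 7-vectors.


Via rank(M_{q-1}∘⋯∘M_p): M ≅ I[1,3], I[2,5], I[3,3], I[6,7], I[7,7]^3.
μ_θ-semistable layers: μ^(1)=5/2; μ^(2)=2; μ^(3)=3/2; μ^(4)=0; μ^(5)=-2; μ^(6)=-3

((0, 1, 1, 0, 0, 0, 0); (0, 0, 1, 0, 0, 0, 0); (0, 1, 1, 1, 1, 0, 0); (1, 0, 0, 0, 0, 0, 0); (0, 0, 0, 0, 0, 1, 1); (0, 0, 0, 0, 0, 0, 3))


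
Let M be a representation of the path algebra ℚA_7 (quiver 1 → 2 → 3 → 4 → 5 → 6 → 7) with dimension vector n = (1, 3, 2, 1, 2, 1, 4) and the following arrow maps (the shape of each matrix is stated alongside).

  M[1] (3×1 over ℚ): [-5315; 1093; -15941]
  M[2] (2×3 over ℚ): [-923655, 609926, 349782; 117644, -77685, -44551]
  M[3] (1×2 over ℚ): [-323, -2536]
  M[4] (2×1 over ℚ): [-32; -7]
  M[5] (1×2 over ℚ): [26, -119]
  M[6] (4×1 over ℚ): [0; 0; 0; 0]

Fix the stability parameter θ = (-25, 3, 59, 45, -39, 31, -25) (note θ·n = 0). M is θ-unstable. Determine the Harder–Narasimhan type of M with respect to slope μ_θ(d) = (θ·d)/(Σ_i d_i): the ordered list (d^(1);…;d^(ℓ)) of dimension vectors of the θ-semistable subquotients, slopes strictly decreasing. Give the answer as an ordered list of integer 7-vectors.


Barcode: M ≅ I[1,6], I[2,2], I[2,3], I[5,5], I[7,7]^4. HN layers by μ_θ (6 steps, strictly decreasing):
  μ^(1)=59; μ^(2)=31; μ^(3)=65/3; μ^(4)=3; μ^(5)=-25; μ^(6)=-39

((0, 0, 1, 0, 0, 0, 0); (0, 0, 0, 0, 0, 1, 0); (0, 0, 1, 1, 1, 0, 0); (0, 3, 0, 0, 0, 0, 0); (1, 0, 0, 0, 0, 0, 4); (0, 0, 0, 0, 1, 0, 0))


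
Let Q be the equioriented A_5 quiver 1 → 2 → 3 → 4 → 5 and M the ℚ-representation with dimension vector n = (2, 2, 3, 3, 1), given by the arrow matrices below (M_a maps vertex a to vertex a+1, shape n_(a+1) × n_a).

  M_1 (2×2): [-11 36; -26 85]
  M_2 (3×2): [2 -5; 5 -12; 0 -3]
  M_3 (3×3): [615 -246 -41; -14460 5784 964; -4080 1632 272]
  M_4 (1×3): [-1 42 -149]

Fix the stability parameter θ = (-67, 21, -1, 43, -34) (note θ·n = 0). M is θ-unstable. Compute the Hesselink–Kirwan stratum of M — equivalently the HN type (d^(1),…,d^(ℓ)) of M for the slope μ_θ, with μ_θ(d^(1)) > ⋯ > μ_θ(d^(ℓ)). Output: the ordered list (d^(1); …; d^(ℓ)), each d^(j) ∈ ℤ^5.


Interval decomposition of M: I[1,3]^2, I[3,5], I[4,4]^2.
HN type (ℓ=5): μ^(1)=43; μ^(2)=10; μ^(3)=9/2; μ^(4)=-1; μ^(5)=-67

((0, 0, 0, 2, 0); (0, 2, 2, 0, 0); (0, 0, 0, 1, 1); (0, 0, 1, 0, 0); (2, 0, 0, 0, 0))


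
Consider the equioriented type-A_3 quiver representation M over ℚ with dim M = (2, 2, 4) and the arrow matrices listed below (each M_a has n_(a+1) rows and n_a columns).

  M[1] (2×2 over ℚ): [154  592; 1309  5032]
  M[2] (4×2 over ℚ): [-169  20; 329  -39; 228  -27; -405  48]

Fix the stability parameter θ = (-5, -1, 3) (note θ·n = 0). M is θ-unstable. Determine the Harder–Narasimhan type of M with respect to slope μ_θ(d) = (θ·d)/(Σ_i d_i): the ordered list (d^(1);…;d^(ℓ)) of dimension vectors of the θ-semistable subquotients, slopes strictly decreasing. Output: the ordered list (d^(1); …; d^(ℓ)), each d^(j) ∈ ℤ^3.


Via rank(M_{q-1}∘⋯∘M_p): M ≅ I[1,1], I[1,3], I[2,3], I[3,3]^2.
μ_θ-semistable layers: μ^(1)=3; μ^(2)=-1; μ^(3)=-5

((0, 0, 4); (0, 2, 0); (2, 0, 0))


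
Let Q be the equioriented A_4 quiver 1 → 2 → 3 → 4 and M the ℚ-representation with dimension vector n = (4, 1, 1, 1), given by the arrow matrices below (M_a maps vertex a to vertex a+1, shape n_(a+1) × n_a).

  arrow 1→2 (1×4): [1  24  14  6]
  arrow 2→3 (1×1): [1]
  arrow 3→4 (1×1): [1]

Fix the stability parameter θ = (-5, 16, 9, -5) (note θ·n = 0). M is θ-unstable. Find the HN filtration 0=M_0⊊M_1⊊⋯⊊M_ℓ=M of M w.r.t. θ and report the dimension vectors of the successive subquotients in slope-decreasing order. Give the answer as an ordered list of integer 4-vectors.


Barcode: M ≅ I[1,1]^3, I[1,4]. HN layers by μ_θ (2 steps, strictly decreasing):
  μ^(1)=20/3; μ^(2)=-5

((0, 1, 1, 1); (4, 0, 0, 0))


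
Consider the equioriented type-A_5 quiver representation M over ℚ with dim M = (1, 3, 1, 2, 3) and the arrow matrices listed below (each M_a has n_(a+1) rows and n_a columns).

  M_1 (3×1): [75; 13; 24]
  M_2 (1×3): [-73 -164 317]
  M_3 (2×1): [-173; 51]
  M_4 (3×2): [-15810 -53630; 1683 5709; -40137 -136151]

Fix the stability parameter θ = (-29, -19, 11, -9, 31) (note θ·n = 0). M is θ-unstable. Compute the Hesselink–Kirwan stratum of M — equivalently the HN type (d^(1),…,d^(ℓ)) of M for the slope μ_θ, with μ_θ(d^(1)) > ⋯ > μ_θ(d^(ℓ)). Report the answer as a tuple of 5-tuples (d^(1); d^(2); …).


Interval decomposition of M: I[1,4], I[2,2]^2, I[4,5], I[5,5]^2.
HN type (ℓ=5): μ^(1)=31; μ^(2)=1; μ^(3)=-9; μ^(4)=-19; μ^(5)=-29

((0, 0, 0, 0, 3); (0, 0, 1, 1, 0); (0, 0, 0, 1, 0); (0, 3, 0, 0, 0); (1, 0, 0, 0, 0))


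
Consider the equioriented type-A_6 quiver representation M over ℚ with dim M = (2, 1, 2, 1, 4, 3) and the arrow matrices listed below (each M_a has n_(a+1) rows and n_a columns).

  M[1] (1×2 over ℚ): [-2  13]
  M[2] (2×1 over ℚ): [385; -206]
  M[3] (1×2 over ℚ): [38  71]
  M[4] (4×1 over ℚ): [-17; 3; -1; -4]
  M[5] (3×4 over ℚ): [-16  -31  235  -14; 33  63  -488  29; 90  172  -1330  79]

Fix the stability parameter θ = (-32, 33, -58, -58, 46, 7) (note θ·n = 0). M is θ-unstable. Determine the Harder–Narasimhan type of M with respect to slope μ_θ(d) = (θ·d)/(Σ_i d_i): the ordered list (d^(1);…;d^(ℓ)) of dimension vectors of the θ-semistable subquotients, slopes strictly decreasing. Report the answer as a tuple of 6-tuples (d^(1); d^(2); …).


Barcode: M ≅ I[1,1], I[1,5], I[3,3], I[5,6]^3. HN layers by μ_θ (5 steps, strictly decreasing):
  μ^(1)=46; μ^(2)=53/2; μ^(3)=-83/3; μ^(4)=-32; μ^(5)=-58

((0, 0, 0, 0, 1, 0); (0, 0, 0, 0, 3, 3); (0, 1, 1, 1, 0, 0); (2, 0, 0, 0, 0, 0); (0, 0, 1, 0, 0, 0))


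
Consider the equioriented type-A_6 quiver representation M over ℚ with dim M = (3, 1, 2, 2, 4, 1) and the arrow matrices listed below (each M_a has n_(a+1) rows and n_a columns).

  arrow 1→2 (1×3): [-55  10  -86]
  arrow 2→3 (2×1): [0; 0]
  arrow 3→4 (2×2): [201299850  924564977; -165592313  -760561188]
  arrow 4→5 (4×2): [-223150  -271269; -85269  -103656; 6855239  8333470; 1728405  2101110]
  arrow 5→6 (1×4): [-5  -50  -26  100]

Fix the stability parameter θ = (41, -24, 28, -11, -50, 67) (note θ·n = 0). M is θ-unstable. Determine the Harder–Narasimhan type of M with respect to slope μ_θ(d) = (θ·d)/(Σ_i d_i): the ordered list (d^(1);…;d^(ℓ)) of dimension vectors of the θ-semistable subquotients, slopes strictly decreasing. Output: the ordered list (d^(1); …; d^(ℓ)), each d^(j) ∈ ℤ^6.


Via rank(M_{q-1}∘⋯∘M_p): M ≅ I[1,1]^2, I[1,2], I[3,5], I[3,6], I[5,5]^2.
μ_θ-semistable layers: μ^(1)=67; μ^(2)=41; μ^(3)=17/2; μ^(4)=-11; μ^(5)=-50

((0, 0, 0, 0, 0, 1); (2, 0, 0, 0, 0, 0); (1, 1, 0, 0, 0, 0); (0, 0, 2, 2, 2, 0); (0, 0, 0, 0, 2, 0))


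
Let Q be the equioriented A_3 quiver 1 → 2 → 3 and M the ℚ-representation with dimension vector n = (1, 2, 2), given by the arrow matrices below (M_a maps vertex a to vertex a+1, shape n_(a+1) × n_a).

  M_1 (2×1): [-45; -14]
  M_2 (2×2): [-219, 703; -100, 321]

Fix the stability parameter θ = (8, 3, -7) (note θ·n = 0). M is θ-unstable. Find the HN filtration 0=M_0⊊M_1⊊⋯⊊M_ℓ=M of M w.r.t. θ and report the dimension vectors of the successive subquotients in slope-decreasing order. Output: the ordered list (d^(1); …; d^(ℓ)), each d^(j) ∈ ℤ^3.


Barcode: M ≅ I[1,3], I[2,3]. HN layers by μ_θ (2 steps, strictly decreasing):
  μ^(1)=4/3; μ^(2)=-2

((1, 1, 1); (0, 1, 1))


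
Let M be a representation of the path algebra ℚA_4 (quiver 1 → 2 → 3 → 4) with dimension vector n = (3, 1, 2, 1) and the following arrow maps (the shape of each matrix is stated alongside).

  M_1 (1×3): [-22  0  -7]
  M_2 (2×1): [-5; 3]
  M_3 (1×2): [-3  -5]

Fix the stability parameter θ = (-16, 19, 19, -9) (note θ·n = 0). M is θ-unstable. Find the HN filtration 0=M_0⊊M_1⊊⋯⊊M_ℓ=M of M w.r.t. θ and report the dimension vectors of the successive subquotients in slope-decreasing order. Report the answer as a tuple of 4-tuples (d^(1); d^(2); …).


Barcode: M ≅ I[1,1]^2, I[1,3], I[3,4]. HN layers by μ_θ (3 steps, strictly decreasing):
  μ^(1)=19; μ^(2)=5; μ^(3)=-16

((0, 1, 1, 0); (0, 0, 1, 1); (3, 0, 0, 0))


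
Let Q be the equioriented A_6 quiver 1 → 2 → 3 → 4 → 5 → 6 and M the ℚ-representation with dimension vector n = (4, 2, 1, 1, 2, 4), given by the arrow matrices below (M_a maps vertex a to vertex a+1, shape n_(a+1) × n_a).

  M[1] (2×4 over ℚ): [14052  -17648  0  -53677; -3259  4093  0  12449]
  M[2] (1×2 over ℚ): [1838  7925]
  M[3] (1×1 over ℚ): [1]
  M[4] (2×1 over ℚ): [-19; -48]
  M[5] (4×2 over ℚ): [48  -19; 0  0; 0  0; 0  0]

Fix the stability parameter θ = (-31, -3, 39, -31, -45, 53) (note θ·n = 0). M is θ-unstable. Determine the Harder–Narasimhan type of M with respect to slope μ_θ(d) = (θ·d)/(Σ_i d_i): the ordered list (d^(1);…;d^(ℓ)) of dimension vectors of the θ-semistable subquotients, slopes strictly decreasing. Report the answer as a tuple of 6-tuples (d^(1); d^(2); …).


Via rank(M_{q-1}∘⋯∘M_p): M ≅ I[1,1]^2, I[1,2], I[1,5], I[5,6], I[6,6]^3.
μ_θ-semistable layers: μ^(1)=53; μ^(2)=-3; μ^(3)=-10; μ^(4)=-31; μ^(5)=-45

((0, 0, 0, 0, 0, 4); (0, 1, 0, 0, 0, 0); (0, 1, 1, 1, 1, 0); (4, 0, 0, 0, 0, 0); (0, 0, 0, 0, 1, 0))


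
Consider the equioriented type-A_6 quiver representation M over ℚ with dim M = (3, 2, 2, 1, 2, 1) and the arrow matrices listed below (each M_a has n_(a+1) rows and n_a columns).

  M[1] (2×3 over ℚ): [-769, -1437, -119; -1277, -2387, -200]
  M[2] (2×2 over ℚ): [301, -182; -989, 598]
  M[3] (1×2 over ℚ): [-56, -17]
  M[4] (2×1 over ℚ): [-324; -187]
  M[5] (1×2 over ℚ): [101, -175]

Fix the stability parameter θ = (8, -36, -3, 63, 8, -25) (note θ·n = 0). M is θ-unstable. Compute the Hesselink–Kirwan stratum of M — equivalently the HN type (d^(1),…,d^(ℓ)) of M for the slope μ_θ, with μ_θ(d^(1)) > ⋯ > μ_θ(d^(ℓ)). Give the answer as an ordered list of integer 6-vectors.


Barcode: M ≅ I[1,1], I[1,2], I[1,6], I[3,3], I[5,5]. HN layers by μ_θ (4 steps, strictly decreasing):
  μ^(1)=46/3; μ^(2)=8; μ^(3)=-3; μ^(4)=-14

((0, 0, 0, 1, 1, 1); (1, 0, 0, 0, 1, 0); (0, 0, 2, 0, 0, 0); (2, 2, 0, 0, 0, 0))


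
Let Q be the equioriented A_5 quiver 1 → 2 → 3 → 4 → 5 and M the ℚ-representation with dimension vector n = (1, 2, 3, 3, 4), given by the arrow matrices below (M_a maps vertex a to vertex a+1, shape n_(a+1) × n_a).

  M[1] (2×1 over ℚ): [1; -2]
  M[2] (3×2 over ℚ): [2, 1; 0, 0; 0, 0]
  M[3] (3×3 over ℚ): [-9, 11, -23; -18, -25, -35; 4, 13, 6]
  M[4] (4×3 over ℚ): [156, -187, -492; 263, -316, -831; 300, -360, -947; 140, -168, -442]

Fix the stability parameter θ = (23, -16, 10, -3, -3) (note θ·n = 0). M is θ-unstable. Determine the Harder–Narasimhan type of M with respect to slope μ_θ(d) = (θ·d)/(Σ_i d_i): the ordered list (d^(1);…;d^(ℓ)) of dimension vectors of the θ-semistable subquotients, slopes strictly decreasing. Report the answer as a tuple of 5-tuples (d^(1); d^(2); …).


Barcode: M ≅ I[1,2], I[2,5], I[3,5]^2, I[5,5]. HN layers by μ_θ (4 steps, strictly decreasing):
  μ^(1)=7/2; μ^(2)=4/3; μ^(3)=-3; μ^(4)=-16

((1, 1, 0, 0, 0); (0, 0, 3, 3, 3); (0, 0, 0, 0, 1); (0, 1, 0, 0, 0))


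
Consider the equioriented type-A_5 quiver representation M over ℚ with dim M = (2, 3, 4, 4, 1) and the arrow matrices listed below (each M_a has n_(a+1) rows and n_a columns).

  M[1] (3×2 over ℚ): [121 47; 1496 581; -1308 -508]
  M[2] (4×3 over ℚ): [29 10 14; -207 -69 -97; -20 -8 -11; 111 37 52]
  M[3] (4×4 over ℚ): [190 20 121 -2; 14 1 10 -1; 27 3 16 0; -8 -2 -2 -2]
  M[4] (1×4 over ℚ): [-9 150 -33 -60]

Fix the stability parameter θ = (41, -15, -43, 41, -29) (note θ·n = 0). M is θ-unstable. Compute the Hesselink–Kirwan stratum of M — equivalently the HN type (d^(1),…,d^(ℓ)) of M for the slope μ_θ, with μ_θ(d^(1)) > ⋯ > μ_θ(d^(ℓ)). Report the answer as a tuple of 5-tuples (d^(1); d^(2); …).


Barcode: M ≅ I[1,3], I[1,5], I[2,4], I[3,4], I[4,4]. HN layers by μ_θ (5 steps, strictly decreasing):
  μ^(1)=41; μ^(2)=6; μ^(3)=-17/3; μ^(4)=-29; μ^(5)=-43

((0, 0, 0, 3, 0); (0, 0, 0, 1, 1); (2, 2, 2, 0, 0); (0, 1, 1, 0, 0); (0, 0, 1, 0, 0))


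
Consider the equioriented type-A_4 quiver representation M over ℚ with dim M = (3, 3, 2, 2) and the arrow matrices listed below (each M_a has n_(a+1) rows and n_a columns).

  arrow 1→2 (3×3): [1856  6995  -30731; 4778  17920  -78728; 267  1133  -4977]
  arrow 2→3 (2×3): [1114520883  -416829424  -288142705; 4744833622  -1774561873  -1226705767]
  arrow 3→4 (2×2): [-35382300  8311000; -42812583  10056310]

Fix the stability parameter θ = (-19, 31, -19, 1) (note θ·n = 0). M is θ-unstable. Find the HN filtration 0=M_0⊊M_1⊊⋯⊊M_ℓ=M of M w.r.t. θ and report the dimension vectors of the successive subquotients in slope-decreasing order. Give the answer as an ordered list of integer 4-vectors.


Via rank(M_{q-1}∘⋯∘M_p): M ≅ I[1,1], I[1,3], I[1,4], I[2,2], I[4,4].
μ_θ-semistable layers: μ^(1)=31; μ^(2)=6; μ^(3)=13/3; μ^(4)=1; μ^(5)=-19

((0, 1, 0, 0); (0, 1, 1, 0); (0, 1, 1, 1); (0, 0, 0, 1); (3, 0, 0, 0))


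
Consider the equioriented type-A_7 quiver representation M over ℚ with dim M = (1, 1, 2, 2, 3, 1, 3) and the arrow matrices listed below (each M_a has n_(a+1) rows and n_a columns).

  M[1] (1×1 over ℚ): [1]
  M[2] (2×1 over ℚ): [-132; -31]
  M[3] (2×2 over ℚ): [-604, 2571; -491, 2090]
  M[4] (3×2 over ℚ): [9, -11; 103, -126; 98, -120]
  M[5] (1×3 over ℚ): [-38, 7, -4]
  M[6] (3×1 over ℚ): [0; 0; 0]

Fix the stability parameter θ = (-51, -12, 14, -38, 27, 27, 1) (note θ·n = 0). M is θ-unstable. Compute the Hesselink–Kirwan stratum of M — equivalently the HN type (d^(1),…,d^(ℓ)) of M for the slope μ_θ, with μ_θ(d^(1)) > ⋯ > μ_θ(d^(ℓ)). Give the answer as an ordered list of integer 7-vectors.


Via rank(M_{q-1}∘⋯∘M_p): M ≅ I[1,6], I[3,5], I[5,5], I[7,7]^3.
μ_θ-semistable layers: μ^(1)=27; μ^(2)=1; μ^(3)=-12; μ^(4)=-51

((0, 0, 0, 0, 3, 1, 0); (0, 0, 0, 0, 0, 0, 3); (0, 1, 2, 2, 0, 0, 0); (1, 0, 0, 0, 0, 0, 0))


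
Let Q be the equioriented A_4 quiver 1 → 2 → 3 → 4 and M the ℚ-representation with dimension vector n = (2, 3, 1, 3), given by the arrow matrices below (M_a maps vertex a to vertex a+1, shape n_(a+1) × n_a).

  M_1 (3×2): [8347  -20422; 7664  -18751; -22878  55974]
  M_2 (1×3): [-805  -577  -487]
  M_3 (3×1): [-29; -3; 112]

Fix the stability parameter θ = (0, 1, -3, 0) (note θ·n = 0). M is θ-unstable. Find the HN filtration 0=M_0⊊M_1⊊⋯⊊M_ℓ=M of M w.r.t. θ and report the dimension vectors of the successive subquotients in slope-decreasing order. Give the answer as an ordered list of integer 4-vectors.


Interval decomposition of M: I[1,2], I[1,4], I[2,2], I[4,4]^2.
HN type (ℓ=3): μ^(1)=1; μ^(2)=0; μ^(3)=-2/3

((0, 2, 0, 0); (1, 0, 0, 3); (1, 1, 1, 0))


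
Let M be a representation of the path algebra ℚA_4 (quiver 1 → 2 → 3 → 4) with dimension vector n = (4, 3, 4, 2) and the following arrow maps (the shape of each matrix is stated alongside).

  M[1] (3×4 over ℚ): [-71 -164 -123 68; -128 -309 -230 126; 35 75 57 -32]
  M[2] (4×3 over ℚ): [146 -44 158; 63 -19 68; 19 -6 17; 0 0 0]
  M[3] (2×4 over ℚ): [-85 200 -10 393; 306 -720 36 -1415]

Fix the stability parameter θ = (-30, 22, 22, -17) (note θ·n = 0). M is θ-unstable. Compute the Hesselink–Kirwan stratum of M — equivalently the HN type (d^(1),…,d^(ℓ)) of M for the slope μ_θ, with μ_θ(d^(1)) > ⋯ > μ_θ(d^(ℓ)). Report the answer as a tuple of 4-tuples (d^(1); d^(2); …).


Barcode: M ≅ I[1,1], I[1,2], I[1,3]^2, I[3,4]^2. HN layers by μ_θ (3 steps, strictly decreasing):
  μ^(1)=22; μ^(2)=5/2; μ^(3)=-30

((0, 3, 2, 0); (0, 0, 2, 2); (4, 0, 0, 0))


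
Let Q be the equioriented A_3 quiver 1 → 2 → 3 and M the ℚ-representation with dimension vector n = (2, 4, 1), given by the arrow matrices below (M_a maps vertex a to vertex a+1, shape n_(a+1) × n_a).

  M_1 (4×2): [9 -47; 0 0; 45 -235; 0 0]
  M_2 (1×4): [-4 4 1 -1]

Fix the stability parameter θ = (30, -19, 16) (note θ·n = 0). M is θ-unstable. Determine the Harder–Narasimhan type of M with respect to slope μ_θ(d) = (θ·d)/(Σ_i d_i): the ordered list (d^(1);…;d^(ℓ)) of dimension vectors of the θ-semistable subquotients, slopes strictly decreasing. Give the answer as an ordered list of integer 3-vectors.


Interval decomposition of M: I[1,1], I[1,3], I[2,2]^3.
HN type (ℓ=4): μ^(1)=30; μ^(2)=16; μ^(3)=11/2; μ^(4)=-19

((1, 0, 0); (0, 0, 1); (1, 1, 0); (0, 3, 0))


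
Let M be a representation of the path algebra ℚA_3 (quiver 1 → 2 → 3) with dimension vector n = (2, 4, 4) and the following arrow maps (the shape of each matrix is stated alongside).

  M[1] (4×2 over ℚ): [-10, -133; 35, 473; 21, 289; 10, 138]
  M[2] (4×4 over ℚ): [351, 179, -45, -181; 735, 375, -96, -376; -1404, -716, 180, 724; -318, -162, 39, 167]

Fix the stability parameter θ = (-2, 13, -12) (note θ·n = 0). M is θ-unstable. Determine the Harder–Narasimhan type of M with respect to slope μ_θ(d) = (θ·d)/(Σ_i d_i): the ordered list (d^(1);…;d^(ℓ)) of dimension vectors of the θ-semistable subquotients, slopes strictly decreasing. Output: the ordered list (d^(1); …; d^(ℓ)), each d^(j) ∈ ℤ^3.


Via rank(M_{q-1}∘⋯∘M_p): M ≅ I[1,3]^2, I[2,2]^2, I[3,3]^2.
μ_θ-semistable layers: μ^(1)=13; μ^(2)=1/2; μ^(3)=-2; μ^(4)=-12

((0, 2, 0); (0, 2, 2); (2, 0, 0); (0, 0, 2))


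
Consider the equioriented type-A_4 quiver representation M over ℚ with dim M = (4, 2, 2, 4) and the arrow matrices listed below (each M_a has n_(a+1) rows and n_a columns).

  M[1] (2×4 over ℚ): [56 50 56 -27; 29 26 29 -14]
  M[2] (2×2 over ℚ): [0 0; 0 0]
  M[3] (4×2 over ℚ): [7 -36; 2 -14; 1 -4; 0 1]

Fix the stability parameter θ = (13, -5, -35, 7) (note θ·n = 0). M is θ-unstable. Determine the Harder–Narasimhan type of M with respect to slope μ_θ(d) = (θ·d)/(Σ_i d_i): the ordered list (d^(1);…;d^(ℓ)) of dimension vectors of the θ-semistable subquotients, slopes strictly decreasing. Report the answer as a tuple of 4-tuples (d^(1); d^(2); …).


Barcode: M ≅ I[1,1]^2, I[1,2]^2, I[3,4]^2, I[4,4]^2. HN layers by μ_θ (4 steps, strictly decreasing):
  μ^(1)=13; μ^(2)=7; μ^(3)=4; μ^(4)=-35

((2, 0, 0, 0); (0, 0, 0, 4); (2, 2, 0, 0); (0, 0, 2, 0))


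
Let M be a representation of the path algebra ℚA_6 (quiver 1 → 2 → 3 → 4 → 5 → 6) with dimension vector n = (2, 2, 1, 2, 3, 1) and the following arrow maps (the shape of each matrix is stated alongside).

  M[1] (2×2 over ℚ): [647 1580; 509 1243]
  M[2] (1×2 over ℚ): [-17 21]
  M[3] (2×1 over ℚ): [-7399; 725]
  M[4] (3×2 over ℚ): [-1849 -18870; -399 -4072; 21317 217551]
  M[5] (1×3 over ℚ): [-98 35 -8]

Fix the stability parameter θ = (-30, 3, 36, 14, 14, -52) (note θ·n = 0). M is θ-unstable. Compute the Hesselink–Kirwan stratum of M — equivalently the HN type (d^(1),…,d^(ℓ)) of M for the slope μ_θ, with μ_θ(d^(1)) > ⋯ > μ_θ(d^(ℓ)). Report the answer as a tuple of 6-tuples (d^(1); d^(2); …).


Barcode: M ≅ I[1,2], I[1,6], I[4,5], I[5,5]. HN layers by μ_θ (3 steps, strictly decreasing):
  μ^(1)=14; μ^(2)=3; μ^(3)=-30

((0, 0, 0, 1, 2, 0); (0, 2, 1, 1, 1, 1); (2, 0, 0, 0, 0, 0))


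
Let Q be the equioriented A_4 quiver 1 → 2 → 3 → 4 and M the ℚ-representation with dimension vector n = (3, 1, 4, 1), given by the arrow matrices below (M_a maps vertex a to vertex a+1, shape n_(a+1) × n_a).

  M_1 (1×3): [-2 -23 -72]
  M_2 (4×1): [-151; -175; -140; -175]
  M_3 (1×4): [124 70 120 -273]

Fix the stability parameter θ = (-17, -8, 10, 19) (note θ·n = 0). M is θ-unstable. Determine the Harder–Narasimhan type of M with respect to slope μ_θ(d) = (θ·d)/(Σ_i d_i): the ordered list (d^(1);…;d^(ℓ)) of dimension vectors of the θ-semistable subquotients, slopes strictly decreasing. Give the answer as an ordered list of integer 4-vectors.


Barcode: M ≅ I[1,1]^2, I[1,4], I[3,3]^3. HN layers by μ_θ (4 steps, strictly decreasing):
  μ^(1)=19; μ^(2)=10; μ^(3)=-8; μ^(4)=-17

((0, 0, 0, 1); (0, 0, 4, 0); (0, 1, 0, 0); (3, 0, 0, 0))


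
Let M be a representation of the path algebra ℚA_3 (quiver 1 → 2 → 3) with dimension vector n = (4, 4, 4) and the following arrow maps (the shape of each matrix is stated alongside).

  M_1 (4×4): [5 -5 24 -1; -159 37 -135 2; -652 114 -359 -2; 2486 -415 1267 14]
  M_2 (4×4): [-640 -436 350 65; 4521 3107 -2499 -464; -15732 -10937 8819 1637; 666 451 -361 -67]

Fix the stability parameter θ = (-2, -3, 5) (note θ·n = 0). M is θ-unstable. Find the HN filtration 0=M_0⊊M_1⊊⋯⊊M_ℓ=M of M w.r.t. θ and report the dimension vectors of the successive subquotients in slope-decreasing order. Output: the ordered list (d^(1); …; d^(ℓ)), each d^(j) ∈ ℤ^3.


Interval decomposition of M: I[1,2], I[1,3]^3, I[3,3].
HN type (ℓ=2): μ^(1)=5; μ^(2)=-5/2

((0, 0, 4); (4, 4, 0))


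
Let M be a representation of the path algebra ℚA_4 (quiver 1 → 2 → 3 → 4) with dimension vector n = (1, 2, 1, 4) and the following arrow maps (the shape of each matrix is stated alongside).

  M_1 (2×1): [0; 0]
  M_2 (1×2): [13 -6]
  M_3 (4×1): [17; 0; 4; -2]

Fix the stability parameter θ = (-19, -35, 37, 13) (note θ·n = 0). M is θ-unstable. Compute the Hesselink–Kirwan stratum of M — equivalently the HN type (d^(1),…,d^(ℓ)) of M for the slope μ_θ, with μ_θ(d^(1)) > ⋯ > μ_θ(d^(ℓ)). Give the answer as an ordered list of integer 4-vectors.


Interval decomposition of M: I[1,1], I[2,2], I[2,4], I[4,4]^3.
HN type (ℓ=4): μ^(1)=25; μ^(2)=13; μ^(3)=-19; μ^(4)=-35

((0, 0, 1, 1); (0, 0, 0, 3); (1, 0, 0, 0); (0, 2, 0, 0))


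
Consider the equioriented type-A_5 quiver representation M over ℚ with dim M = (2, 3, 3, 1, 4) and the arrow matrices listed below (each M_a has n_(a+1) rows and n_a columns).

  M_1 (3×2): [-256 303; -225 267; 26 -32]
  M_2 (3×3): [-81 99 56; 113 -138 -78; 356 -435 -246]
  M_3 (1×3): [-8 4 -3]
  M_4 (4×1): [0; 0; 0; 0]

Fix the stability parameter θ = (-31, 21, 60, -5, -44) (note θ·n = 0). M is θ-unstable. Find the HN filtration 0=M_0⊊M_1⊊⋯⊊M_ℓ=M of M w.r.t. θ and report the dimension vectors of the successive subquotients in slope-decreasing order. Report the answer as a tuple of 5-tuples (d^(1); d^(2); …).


Via rank(M_{q-1}∘⋯∘M_p): M ≅ I[1,3], I[1,4], I[2,2], I[3,3], I[5,5]^4.
μ_θ-semistable layers: μ^(1)=60; μ^(2)=55/2; μ^(3)=21; μ^(4)=-31; μ^(5)=-44

((0, 0, 2, 0, 0); (0, 0, 1, 1, 0); (0, 3, 0, 0, 0); (2, 0, 0, 0, 0); (0, 0, 0, 0, 4))


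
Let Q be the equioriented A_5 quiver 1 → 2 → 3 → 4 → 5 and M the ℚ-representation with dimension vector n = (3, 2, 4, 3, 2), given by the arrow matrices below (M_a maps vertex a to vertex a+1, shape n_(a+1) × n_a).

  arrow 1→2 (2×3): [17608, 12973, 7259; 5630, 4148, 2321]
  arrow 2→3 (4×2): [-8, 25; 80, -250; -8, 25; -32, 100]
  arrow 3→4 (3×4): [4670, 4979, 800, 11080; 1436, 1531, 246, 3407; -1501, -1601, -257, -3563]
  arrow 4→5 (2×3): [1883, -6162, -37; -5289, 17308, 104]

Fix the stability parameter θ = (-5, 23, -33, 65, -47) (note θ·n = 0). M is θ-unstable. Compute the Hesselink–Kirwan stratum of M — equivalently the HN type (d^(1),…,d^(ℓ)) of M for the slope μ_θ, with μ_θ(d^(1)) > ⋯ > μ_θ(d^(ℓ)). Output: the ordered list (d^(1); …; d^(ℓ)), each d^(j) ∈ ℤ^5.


Interval decomposition of M: I[1,1], I[1,2], I[1,3], I[3,4], I[3,5]^2.
HN type (ℓ=5): μ^(1)=65; μ^(2)=23; μ^(3)=9; μ^(4)=-5; μ^(5)=-33

((0, 0, 0, 1, 0); (0, 1, 0, 0, 0); (0, 0, 0, 2, 2); (3, 1, 1, 0, 0); (0, 0, 3, 0, 0))
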